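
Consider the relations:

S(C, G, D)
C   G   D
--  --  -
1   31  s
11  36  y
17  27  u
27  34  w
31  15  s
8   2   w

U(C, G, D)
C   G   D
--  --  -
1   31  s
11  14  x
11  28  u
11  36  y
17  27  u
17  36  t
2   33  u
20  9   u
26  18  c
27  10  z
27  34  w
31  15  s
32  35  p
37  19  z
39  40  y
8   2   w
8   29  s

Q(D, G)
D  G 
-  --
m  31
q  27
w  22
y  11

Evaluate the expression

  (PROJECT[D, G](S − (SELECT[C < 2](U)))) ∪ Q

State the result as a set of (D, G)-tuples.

{(m, 31), (q, 27), (s, 15), (u, 27), (w, 2), (w, 22), (w, 34), (y, 11), (y, 36)}

σ[C < 2]: keep tuples satisfying C < 2 → {(1, 31, s)}
Set difference of the two operands is {(11, 36, y), (17, 27, u), (27, 34, w), (31, 15, s), (8, 2, w)}.
Projecting to D, G: {(s, 15), (u, 27), (w, 2), (w, 34), (y, 36)}
Set union of the two operands is {(m, 31), (q, 27), (s, 15), (u, 27), (w, 2), (w, 22), (w, 34), (y, 11), (y, 36)}.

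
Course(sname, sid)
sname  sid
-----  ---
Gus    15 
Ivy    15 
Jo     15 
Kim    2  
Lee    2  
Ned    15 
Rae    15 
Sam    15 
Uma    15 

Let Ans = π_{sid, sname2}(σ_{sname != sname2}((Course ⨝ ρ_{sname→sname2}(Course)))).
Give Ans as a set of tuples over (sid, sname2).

ρ[sname→sname2]: schema becomes (sname2, sid); tuples unchanged.
Natural join on sid: {(Gus, 15, Gus), (Gus, 15, Ivy), (Gus, 15, Jo), (Gus, 15, Ned), (Gus, 15, Rae), (Gus, 15, Sam), (Gus, 15, Uma), (Ivy, 15, Gus), (Ivy, 15, Ivy), (Ivy, 15, Jo), (Ivy, 15, Ned), (Ivy, 15, Rae), (Ivy, 15, Sam), (Ivy, 15, Uma), (Jo, 15, Gus), (Jo, 15, Ivy), (Jo, 15, Jo), (Jo, 15, Ned), (Jo, 15, Rae), (Jo, 15, Sam), (Jo, 15, Uma), (Kim, 2, Kim), (Kim, 2, Lee), (Lee, 2, Kim), (Lee, 2, Lee), (Ned, 15, Gus), (Ned, 15, Ivy), (Ned, 15, Jo), (Ned, 15, Ned), (Ned, 15, Rae), (Ned, 15, Sam), (Ned, 15, Uma), (Rae, 15, Gus), (Rae, 15, Ivy), (Rae, 15, Jo), (Rae, 15, Ned), (Rae, 15, Rae), (Rae, 15, Sam), (Rae, 15, Uma), (Sam, 15, Gus), (Sam, 15, Ivy), (Sam, 15, Jo), (Sam, 15, Ned), (Sam, 15, Rae), (Sam, 15, Sam), (Sam, 15, Uma), (Uma, 15, Gus), (Uma, 15, Ivy), (Uma, 15, Jo), (Uma, 15, Ned), (Uma, 15, Rae), (Uma, 15, Sam), (Uma, 15, Uma)}
Selection sname != sname2: {(Gus, 15, Ivy), (Gus, 15, Jo), (Gus, 15, Ned), (Gus, 15, Rae), (Gus, 15, Sam), (Gus, 15, Uma), (Ivy, 15, Gus), (Ivy, 15, Jo), (Ivy, 15, Ned), (Ivy, 15, Rae), (Ivy, 15, Sam), (Ivy, 15, Uma), (Jo, 15, Gus), (Jo, 15, Ivy), (Jo, 15, Ned), (Jo, 15, Rae), (Jo, 15, Sam), (Jo, 15, Uma), (Kim, 2, Lee), (Lee, 2, Kim), (Ned, 15, Gus), (Ned, 15, Ivy), (Ned, 15, Jo), (Ned, 15, Rae), (Ned, 15, Sam), (Ned, 15, Uma), (Rae, 15, Gus), (Rae, 15, Ivy), (Rae, 15, Jo), (Rae, 15, Ned), (Rae, 15, Sam), (Rae, 15, Uma), (Sam, 15, Gus), (Sam, 15, Ivy), (Sam, 15, Jo), (Sam, 15, Ned), (Sam, 15, Rae), (Sam, 15, Uma), (Uma, 15, Gus), (Uma, 15, Ivy), (Uma, 15, Jo), (Uma, 15, Ned), (Uma, 15, Rae), (Uma, 15, Sam)}
Projecting to sid, sname2 (35 duplicate(s) eliminated): {(15, Gus), (15, Ivy), (15, Jo), (15, Ned), (15, Rae), (15, Sam), (15, Uma), (2, Kim), (2, Lee)}

{(15, Gus), (15, Ivy), (15, Jo), (15, Ned), (15, Rae), (15, Sam), (15, Uma), (2, Kim), (2, Lee)}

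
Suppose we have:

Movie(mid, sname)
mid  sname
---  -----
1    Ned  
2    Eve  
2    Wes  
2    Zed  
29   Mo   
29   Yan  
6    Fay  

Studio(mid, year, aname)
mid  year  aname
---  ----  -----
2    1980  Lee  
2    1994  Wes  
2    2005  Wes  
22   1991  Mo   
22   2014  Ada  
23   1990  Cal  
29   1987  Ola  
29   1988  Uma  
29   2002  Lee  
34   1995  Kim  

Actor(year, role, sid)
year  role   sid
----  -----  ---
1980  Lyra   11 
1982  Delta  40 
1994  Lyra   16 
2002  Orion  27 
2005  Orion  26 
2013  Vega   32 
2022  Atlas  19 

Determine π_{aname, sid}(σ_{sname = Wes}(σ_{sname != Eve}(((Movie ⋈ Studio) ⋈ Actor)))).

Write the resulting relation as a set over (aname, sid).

{(Lee, 11), (Wes, 16), (Wes, 26)}

Movie ⋈ Studio (natural join on mid): {(2, Eve, 1980, Lee), (2, Eve, 1994, Wes), (2, Eve, 2005, Wes), (2, Wes, 1980, Lee), (2, Wes, 1994, Wes), (2, Wes, 2005, Wes), (2, Zed, 1980, Lee), (2, Zed, 1994, Wes), (2, Zed, 2005, Wes), (29, Mo, 1987, Ola), (29, Mo, 1988, Uma), (29, Mo, 2002, Lee), (29, Yan, 1987, Ola), (29, Yan, 1988, Uma), (29, Yan, 2002, Lee)}
(Movie ⋈ Studio) ⋈ Actor (natural join on year): {(2, Eve, 1980, Lee, Lyra, 11), (2, Eve, 1994, Wes, Lyra, 16), (2, Eve, 2005, Wes, Orion, 26), (2, Wes, 1980, Lee, Lyra, 11), (2, Wes, 1994, Wes, Lyra, 16), (2, Wes, 2005, Wes, Orion, 26), (2, Zed, 1980, Lee, Lyra, 11), (2, Zed, 1994, Wes, Lyra, 16), (2, Zed, 2005, Wes, Orion, 26), (29, Mo, 2002, Lee, Orion, 27), (29, Yan, 2002, Lee, Orion, 27)}
σ[sname != Eve]: keep tuples satisfying sname != Eve → {(2, Wes, 1980, Lee, Lyra, 11), (2, Wes, 1994, Wes, Lyra, 16), (2, Wes, 2005, Wes, Orion, 26), (2, Zed, 1980, Lee, Lyra, 11), (2, Zed, 1994, Wes, Lyra, 16), (2, Zed, 2005, Wes, Orion, 26), (29, Mo, 2002, Lee, Orion, 27), (29, Yan, 2002, Lee, Orion, 27)}
σ[sname = Wes]: keep tuples satisfying sname = Wes → {(2, Wes, 1980, Lee, Lyra, 11), (2, Wes, 1994, Wes, Lyra, 16), (2, Wes, 2005, Wes, Orion, 26)}
π_{aname, sid} gives {(Lee, 11), (Wes, 16), (Wes, 26)}.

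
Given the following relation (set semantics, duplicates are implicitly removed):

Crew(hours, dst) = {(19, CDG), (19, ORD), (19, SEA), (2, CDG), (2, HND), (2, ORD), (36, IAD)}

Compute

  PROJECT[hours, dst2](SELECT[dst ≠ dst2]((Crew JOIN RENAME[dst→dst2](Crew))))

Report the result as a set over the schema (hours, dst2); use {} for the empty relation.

ρ[dst→dst2]: schema becomes (hours, dst2); tuples unchanged.
Natural join on hours: {(19, CDG, CDG), (19, CDG, ORD), (19, CDG, SEA), (19, ORD, CDG), (19, ORD, ORD), (19, ORD, SEA), (19, SEA, CDG), (19, SEA, ORD), (19, SEA, SEA), (2, CDG, CDG), (2, CDG, HND), (2, CDG, ORD), (2, HND, CDG), (2, HND, HND), (2, HND, ORD), (2, ORD, CDG), (2, ORD, HND), (2, ORD, ORD), (36, IAD, IAD)}
Apply σ_{dst ≠ dst2}; surviving tuples: {(19, CDG, ORD), (19, CDG, SEA), (19, ORD, CDG), (19, ORD, SEA), (19, SEA, CDG), (19, SEA, ORD), (2, CDG, HND), (2, CDG, ORD), (2, HND, CDG), (2, HND, ORD), (2, ORD, CDG), (2, ORD, HND)}
π[hours, dst2]: project onto (hours, dst2) (6 duplicate(s) eliminated) → {(19, CDG), (19, ORD), (19, SEA), (2, CDG), (2, HND), (2, ORD)}

{(19, CDG), (19, ORD), (19, SEA), (2, CDG), (2, HND), (2, ORD)}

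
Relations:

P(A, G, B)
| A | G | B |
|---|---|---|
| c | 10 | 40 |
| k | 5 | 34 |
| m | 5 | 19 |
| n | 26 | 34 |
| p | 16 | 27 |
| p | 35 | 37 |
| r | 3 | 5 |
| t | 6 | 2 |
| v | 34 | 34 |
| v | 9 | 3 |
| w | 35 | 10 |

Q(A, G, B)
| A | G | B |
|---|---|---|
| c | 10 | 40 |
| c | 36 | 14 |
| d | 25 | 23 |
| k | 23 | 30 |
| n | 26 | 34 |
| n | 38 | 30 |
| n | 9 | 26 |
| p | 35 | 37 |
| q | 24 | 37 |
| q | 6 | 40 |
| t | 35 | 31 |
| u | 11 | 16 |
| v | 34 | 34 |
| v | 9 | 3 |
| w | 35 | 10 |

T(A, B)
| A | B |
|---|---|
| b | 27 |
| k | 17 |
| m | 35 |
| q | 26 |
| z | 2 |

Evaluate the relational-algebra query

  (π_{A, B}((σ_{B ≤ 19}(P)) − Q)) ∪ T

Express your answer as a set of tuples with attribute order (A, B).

Apply σ_{B ≤ 19}; surviving tuples: {(m, 5, 19), (r, 3, 5), (t, 6, 2), (v, 9, 3), (w, 35, 10)}
Set difference of the two operands is {(m, 5, 19), (r, 3, 5), (t, 6, 2)}.
Keep only column(s) A, B: {(m, 19), (r, 5), (t, 2)}
Set union of the two operands is {(b, 27), (k, 17), (m, 19), (m, 35), (q, 26), (r, 5), (t, 2), (z, 2)}.

{(b, 27), (k, 17), (m, 19), (m, 35), (q, 26), (r, 5), (t, 2), (z, 2)}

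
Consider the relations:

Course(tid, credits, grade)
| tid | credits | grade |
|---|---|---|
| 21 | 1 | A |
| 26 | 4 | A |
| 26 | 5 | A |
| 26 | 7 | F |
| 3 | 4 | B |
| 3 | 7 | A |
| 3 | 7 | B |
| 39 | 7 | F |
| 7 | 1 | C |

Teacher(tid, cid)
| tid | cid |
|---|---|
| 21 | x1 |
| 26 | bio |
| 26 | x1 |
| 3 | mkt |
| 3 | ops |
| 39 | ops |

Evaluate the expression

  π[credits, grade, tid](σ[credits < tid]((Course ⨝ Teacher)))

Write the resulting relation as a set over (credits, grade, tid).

Natural join on tid: {(21, 1, A, x1), (26, 4, A, bio), (26, 4, A, x1), (26, 5, A, bio), (26, 5, A, x1), (26, 7, F, bio), (26, 7, F, x1), (3, 4, B, mkt), (3, 4, B, ops), (3, 7, A, mkt), (3, 7, A, ops), (3, 7, B, mkt), (3, 7, B, ops), (39, 7, F, ops)}
Filtering on credits < tid leaves {(21, 1, A, x1), (26, 4, A, bio), (26, 4, A, x1), (26, 5, A, bio), (26, 5, A, x1), (26, 7, F, bio), (26, 7, F, x1), (39, 7, F, ops)}.
Projecting to credits, grade, tid (3 duplicate(s) eliminated): {(1, A, 21), (4, A, 26), (5, A, 26), (7, F, 26), (7, F, 39)}

{(1, A, 21), (4, A, 26), (5, A, 26), (7, F, 26), (7, F, 39)}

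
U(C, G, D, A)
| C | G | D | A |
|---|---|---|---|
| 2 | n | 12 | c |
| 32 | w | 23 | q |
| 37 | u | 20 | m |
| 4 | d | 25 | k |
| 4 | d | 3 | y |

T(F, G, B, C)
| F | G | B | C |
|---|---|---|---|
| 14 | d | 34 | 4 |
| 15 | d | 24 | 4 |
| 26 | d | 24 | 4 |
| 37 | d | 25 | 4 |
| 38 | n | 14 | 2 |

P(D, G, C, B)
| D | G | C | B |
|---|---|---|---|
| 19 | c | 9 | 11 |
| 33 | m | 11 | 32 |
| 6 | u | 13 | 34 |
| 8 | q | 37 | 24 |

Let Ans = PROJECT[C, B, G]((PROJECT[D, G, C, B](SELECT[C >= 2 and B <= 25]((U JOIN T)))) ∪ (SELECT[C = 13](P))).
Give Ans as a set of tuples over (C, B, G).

{(13, 34, u), (2, 14, n), (4, 24, d), (4, 25, d)}

Joining U and T on C, G yields {(2, n, 12, c, 38, 14), (4, d, 25, k, 14, 34), (4, d, 25, k, 15, 24), (4, d, 25, k, 26, 24), (4, d, 25, k, 37, 25), (4, d, 3, y, 14, 34), (4, d, 3, y, 15, 24), (4, d, 3, y, 26, 24), (4, d, 3, y, 37, 25)}.
Filtering on C >= 2 and B <= 25 leaves {(2, n, 12, c, 38, 14), (4, d, 25, k, 15, 24), (4, d, 25, k, 26, 24), (4, d, 25, k, 37, 25), (4, d, 3, y, 15, 24), (4, d, 3, y, 26, 24), (4, d, 3, y, 37, 25)}.
π[D, G, C, B]: project onto (D, G, C, B) (2 duplicate(s) eliminated) → {(12, n, 2, 14), (25, d, 4, 24), (25, d, 4, 25), (3, d, 4, 24), (3, d, 4, 25)}
Filtering on C = 13 leaves {(6, u, 13, 34)}.
Union: {(12, n, 2, 14), (25, d, 4, 24), (25, d, 4, 25), (3, d, 4, 24), (3, d, 4, 25)} with {(6, u, 13, 34)} → {(12, n, 2, 14), (25, d, 4, 24), (25, d, 4, 25), (3, d, 4, 24), (3, d, 4, 25), (6, u, 13, 34)}
π[C, B, G]: project onto (C, B, G) (2 duplicate(s) eliminated) → {(13, 34, u), (2, 14, n), (4, 24, d), (4, 25, d)}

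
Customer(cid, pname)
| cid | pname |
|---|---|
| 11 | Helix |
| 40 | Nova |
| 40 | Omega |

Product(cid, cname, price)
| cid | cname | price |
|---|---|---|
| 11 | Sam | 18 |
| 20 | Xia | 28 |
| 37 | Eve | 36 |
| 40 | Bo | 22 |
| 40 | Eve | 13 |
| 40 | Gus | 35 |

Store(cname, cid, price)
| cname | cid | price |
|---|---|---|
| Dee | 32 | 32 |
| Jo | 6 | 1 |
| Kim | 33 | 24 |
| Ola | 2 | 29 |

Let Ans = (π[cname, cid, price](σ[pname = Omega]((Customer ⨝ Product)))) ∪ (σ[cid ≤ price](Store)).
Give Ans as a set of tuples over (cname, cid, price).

{(Bo, 40, 22), (Dee, 32, 32), (Eve, 40, 13), (Gus, 40, 35), (Ola, 2, 29)}

Customer ⋈ Product (natural join on cid): {(11, Helix, Sam, 18), (40, Nova, Bo, 22), (40, Nova, Eve, 13), (40, Nova, Gus, 35), (40, Omega, Bo, 22), (40, Omega, Eve, 13), (40, Omega, Gus, 35)}
Apply σ_{pname = Omega}; surviving tuples: {(40, Omega, Bo, 22), (40, Omega, Eve, 13), (40, Omega, Gus, 35)}
π[cname, cid, price]: project onto (cname, cid, price) → {(Bo, 40, 22), (Eve, 40, 13), (Gus, 40, 35)}
Apply σ_{cid ≤ price}; surviving tuples: {(Dee, 32, 32), (Ola, 2, 29)}
Taking the union: {(Bo, 40, 22), (Dee, 32, 32), (Eve, 40, 13), (Gus, 40, 35), (Ola, 2, 29)}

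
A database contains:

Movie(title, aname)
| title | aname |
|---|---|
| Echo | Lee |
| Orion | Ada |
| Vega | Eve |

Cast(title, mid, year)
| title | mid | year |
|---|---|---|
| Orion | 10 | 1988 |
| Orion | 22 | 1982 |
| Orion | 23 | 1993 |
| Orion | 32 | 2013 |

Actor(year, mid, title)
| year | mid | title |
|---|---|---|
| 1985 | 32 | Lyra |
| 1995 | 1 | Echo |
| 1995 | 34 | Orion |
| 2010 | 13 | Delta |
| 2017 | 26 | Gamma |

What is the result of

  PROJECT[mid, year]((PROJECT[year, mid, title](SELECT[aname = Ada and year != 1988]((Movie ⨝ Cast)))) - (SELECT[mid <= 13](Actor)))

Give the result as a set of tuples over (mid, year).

{(22, 1982), (23, 1993), (32, 2013)}

Joining Movie and Cast on title yields {(Orion, Ada, 10, 1988), (Orion, Ada, 22, 1982), (Orion, Ada, 23, 1993), (Orion, Ada, 32, 2013)}.
Selection aname = Ada and year != 1988: {(Orion, Ada, 22, 1982), (Orion, Ada, 23, 1993), (Orion, Ada, 32, 2013)}
Keep only column(s) year, mid, title: {(1982, 22, Orion), (1993, 23, Orion), (2013, 32, Orion)}
Selection mid <= 13: {(1995, 1, Echo), (2010, 13, Delta)}
Set difference of the two operands is {(1982, 22, Orion), (1993, 23, Orion), (2013, 32, Orion)}.
Keep only column(s) mid, year: {(22, 1982), (23, 1993), (32, 2013)}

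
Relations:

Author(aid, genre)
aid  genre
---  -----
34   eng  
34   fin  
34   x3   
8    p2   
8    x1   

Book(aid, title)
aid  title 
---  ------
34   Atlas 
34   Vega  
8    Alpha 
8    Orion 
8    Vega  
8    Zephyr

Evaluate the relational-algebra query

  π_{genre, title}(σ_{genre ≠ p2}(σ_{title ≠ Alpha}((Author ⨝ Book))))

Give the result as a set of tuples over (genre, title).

{(eng, Atlas), (eng, Vega), (fin, Atlas), (fin, Vega), (x1, Orion), (x1, Vega), (x1, Zephyr), (x3, Atlas), (x3, Vega)}

Author ⋈ Book (natural join on aid): {(34, eng, Atlas), (34, eng, Vega), (34, fin, Atlas), (34, fin, Vega), (34, x3, Atlas), (34, x3, Vega), (8, p2, Alpha), (8, p2, Orion), (8, p2, Vega), (8, p2, Zephyr), (8, x1, Alpha), (8, x1, Orion), (8, x1, Vega), (8, x1, Zephyr)}
Filtering on title ≠ Alpha leaves {(34, eng, Atlas), (34, eng, Vega), (34, fin, Atlas), (34, fin, Vega), (34, x3, Atlas), (34, x3, Vega), (8, p2, Orion), (8, p2, Vega), (8, p2, Zephyr), (8, x1, Orion), (8, x1, Vega), (8, x1, Zephyr)}.
Filtering on genre ≠ p2 leaves {(34, eng, Atlas), (34, eng, Vega), (34, fin, Atlas), (34, fin, Vega), (34, x3, Atlas), (34, x3, Vega), (8, x1, Orion), (8, x1, Vega), (8, x1, Zephyr)}.
π[genre, title]: project onto (genre, title) → {(eng, Atlas), (eng, Vega), (fin, Atlas), (fin, Vega), (x1, Orion), (x1, Vega), (x1, Zephyr), (x3, Atlas), (x3, Vega)}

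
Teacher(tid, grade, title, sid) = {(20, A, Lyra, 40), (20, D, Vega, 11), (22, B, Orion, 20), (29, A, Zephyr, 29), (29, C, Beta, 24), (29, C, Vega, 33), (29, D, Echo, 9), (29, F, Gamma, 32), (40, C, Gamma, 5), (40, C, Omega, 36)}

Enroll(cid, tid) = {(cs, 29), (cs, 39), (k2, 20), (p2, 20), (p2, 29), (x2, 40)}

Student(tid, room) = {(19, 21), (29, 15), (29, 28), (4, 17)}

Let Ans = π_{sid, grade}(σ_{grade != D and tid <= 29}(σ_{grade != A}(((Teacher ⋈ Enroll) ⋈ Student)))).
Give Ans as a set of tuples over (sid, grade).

{(24, C), (32, F), (33, C)}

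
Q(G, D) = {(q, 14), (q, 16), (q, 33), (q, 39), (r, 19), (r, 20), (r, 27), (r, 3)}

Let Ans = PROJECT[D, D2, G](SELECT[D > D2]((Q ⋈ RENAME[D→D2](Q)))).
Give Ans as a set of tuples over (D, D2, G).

{(16, 14, q), (19, 3, r), (20, 19, r), (20, 3, r), (27, 19, r), (27, 20, r), (27, 3, r), (33, 14, q), (33, 16, q), (39, 14, q), (39, 16, q), (39, 33, q)}

ρ[D→D2]: schema becomes (G, D2); tuples unchanged.
Natural join on G: {(q, 14, 14), (q, 14, 16), (q, 14, 33), (q, 14, 39), (q, 16, 14), (q, 16, 16), (q, 16, 33), (q, 16, 39), (q, 33, 14), (q, 33, 16), (q, 33, 33), (q, 33, 39), (q, 39, 14), (q, 39, 16), (q, 39, 33), (q, 39, 39), (r, 19, 19), (r, 19, 20), (r, 19, 27), (r, 19, 3), (r, 20, 19), (r, 20, 20), (r, 20, 27), (r, 20, 3), (r, 27, 19), (r, 27, 20), (r, 27, 27), (r, 27, 3), (r, 3, 19), (r, 3, 20), (r, 3, 27), (r, 3, 3)}
Selection D > D2: {(q, 16, 14), (q, 33, 14), (q, 33, 16), (q, 39, 14), (q, 39, 16), (q, 39, 33), (r, 19, 3), (r, 20, 19), (r, 20, 3), (r, 27, 19), (r, 27, 20), (r, 27, 3)}
Projecting to D, D2, G: {(16, 14, q), (19, 3, r), (20, 19, r), (20, 3, r), (27, 19, r), (27, 20, r), (27, 3, r), (33, 14, q), (33, 16, q), (39, 14, q), (39, 16, q), (39, 33, q)}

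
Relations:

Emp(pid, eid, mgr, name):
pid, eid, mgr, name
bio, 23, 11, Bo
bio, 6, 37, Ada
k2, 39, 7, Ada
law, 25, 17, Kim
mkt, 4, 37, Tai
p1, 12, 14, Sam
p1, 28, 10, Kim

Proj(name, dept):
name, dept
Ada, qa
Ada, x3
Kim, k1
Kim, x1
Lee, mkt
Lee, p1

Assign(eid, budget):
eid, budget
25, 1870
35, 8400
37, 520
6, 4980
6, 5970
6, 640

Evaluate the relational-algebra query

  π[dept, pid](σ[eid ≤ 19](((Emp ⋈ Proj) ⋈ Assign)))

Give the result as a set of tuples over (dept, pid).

Emp ⋈ Proj (natural join on name): {(bio, 6, 37, Ada, qa), (bio, 6, 37, Ada, x3), (k2, 39, 7, Ada, qa), (k2, 39, 7, Ada, x3), (law, 25, 17, Kim, k1), (law, 25, 17, Kim, x1), (p1, 28, 10, Kim, k1), (p1, 28, 10, Kim, x1)}
(Emp ⋈ Proj) ⋈ Assign (natural join on eid): {(bio, 6, 37, Ada, qa, 4980), (bio, 6, 37, Ada, qa, 5970), (bio, 6, 37, Ada, qa, 640), (bio, 6, 37, Ada, x3, 4980), (bio, 6, 37, Ada, x3, 5970), (bio, 6, 37, Ada, x3, 640), (law, 25, 17, Kim, k1, 1870), (law, 25, 17, Kim, x1, 1870)}
Apply σ_{eid ≤ 19}; surviving tuples: {(bio, 6, 37, Ada, qa, 4980), (bio, 6, 37, Ada, qa, 5970), (bio, 6, 37, Ada, qa, 640), (bio, 6, 37, Ada, x3, 4980), (bio, 6, 37, Ada, x3, 5970), (bio, 6, 37, Ada, x3, 640)}
Projecting to dept, pid (4 duplicate(s) eliminated): {(qa, bio), (x3, bio)}

{(qa, bio), (x3, bio)}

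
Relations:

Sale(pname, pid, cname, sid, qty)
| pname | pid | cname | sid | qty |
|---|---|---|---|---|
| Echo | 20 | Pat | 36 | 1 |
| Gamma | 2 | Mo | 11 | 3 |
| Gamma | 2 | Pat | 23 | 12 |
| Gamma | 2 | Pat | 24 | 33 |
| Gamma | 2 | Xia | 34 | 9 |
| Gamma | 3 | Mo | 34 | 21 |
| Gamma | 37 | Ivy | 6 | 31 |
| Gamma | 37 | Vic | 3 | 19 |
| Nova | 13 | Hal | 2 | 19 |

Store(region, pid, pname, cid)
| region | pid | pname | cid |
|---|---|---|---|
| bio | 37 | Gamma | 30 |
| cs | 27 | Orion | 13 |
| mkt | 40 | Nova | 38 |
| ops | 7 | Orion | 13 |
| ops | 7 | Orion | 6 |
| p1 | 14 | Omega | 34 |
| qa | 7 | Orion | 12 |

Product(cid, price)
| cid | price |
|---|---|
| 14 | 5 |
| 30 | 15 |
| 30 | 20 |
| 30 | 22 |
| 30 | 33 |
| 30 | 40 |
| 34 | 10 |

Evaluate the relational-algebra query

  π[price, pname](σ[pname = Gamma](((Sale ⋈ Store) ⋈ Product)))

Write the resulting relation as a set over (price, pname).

{(15, Gamma), (20, Gamma), (22, Gamma), (33, Gamma), (40, Gamma)}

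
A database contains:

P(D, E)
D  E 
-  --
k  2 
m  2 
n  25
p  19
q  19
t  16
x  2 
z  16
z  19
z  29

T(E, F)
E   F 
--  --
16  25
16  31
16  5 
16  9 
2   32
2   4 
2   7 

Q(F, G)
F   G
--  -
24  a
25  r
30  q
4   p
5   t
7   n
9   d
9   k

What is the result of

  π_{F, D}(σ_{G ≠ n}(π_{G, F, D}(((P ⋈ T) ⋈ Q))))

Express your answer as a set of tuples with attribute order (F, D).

Joining P and T on E yields {(k, 2, 32), (k, 2, 4), (k, 2, 7), (m, 2, 32), (m, 2, 4), (m, 2, 7), (t, 16, 25), (t, 16, 31), (t, 16, 5), (t, 16, 9), (x, 2, 32), (x, 2, 4), (x, 2, 7), (z, 16, 25), (z, 16, 31), (z, 16, 5), (z, 16, 9)}.
Joining (P ⋈ T) and Q on F yields {(k, 2, 4, p), (k, 2, 7, n), (m, 2, 4, p), (m, 2, 7, n), (t, 16, 25, r), (t, 16, 5, t), (t, 16, 9, d), (t, 16, 9, k), (x, 2, 4, p), (x, 2, 7, n), (z, 16, 25, r), (z, 16, 5, t), (z, 16, 9, d), (z, 16, 9, k)}.
Keep only column(s) G, F, D: {(d, 9, t), (d, 9, z), (k, 9, t), (k, 9, z), (n, 7, k), (n, 7, m), (n, 7, x), (p, 4, k), (p, 4, m), (p, 4, x), (r, 25, t), (r, 25, z), (t, 5, t), (t, 5, z)}
Filtering on G ≠ n leaves {(d, 9, t), (d, 9, z), (k, 9, t), (k, 9, z), (p, 4, k), (p, 4, m), (p, 4, x), (r, 25, t), (r, 25, z), (t, 5, t), (t, 5, z)}.
Keep only column(s) F, D (2 duplicate(s) eliminated): {(25, t), (25, z), (4, k), (4, m), (4, x), (5, t), (5, z), (9, t), (9, z)}

{(25, t), (25, z), (4, k), (4, m), (4, x), (5, t), (5, z), (9, t), (9, z)}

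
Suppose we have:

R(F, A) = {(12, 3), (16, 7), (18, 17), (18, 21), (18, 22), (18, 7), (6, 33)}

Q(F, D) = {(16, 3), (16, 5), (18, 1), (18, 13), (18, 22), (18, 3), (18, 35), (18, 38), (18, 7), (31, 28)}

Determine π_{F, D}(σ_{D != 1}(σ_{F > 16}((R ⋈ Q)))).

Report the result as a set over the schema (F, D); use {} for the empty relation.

{(18, 13), (18, 22), (18, 3), (18, 35), (18, 38), (18, 7)}

Natural join on F: {(16, 7, 3), (16, 7, 5), (18, 17, 1), (18, 17, 13), (18, 17, 22), (18, 17, 3), (18, 17, 35), (18, 17, 38), (18, 17, 7), (18, 21, 1), (18, 21, 13), (18, 21, 22), (18, 21, 3), (18, 21, 35), (18, 21, 38), (18, 21, 7), (18, 22, 1), (18, 22, 13), (18, 22, 22), (18, 22, 3), (18, 22, 35), (18, 22, 38), (18, 22, 7), (18, 7, 1), (18, 7, 13), (18, 7, 22), (18, 7, 3), (18, 7, 35), (18, 7, 38), (18, 7, 7)}
Filtering on F > 16 leaves {(18, 17, 1), (18, 17, 13), (18, 17, 22), (18, 17, 3), (18, 17, 35), (18, 17, 38), (18, 17, 7), (18, 21, 1), (18, 21, 13), (18, 21, 22), (18, 21, 3), (18, 21, 35), (18, 21, 38), (18, 21, 7), (18, 22, 1), (18, 22, 13), (18, 22, 22), (18, 22, 3), (18, 22, 35), (18, 22, 38), (18, 22, 7), (18, 7, 1), (18, 7, 13), (18, 7, 22), (18, 7, 3), (18, 7, 35), (18, 7, 38), (18, 7, 7)}.
Filtering on D != 1 leaves {(18, 17, 13), (18, 17, 22), (18, 17, 3), (18, 17, 35), (18, 17, 38), (18, 17, 7), (18, 21, 13), (18, 21, 22), (18, 21, 3), (18, 21, 35), (18, 21, 38), (18, 21, 7), (18, 22, 13), (18, 22, 22), (18, 22, 3), (18, 22, 35), (18, 22, 38), (18, 22, 7), (18, 7, 13), (18, 7, 22), (18, 7, 3), (18, 7, 35), (18, 7, 38), (18, 7, 7)}.
π_{F, D} gives {(18, 13), (18, 22), (18, 3), (18, 35), (18, 38), (18, 7)} (18 duplicate(s) eliminated).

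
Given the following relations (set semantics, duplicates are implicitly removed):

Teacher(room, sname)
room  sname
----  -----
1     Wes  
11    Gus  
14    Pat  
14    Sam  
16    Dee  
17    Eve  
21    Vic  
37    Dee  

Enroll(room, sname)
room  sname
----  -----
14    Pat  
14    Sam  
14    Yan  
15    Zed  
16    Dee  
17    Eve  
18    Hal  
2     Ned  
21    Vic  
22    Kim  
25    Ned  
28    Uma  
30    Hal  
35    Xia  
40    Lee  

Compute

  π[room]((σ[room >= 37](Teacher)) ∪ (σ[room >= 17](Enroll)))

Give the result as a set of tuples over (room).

{17, 18, 21, 22, 25, 28, 30, 35, 37, 40}

σ[room >= 37]: keep tuples satisfying room >= 37 → {(37, Dee)}
σ[room >= 17]: keep tuples satisfying room >= 17 → {(17, Eve), (18, Hal), (21, Vic), (22, Kim), (25, Ned), (28, Uma), (30, Hal), (35, Xia), (40, Lee)}
Union: {(37, Dee)} with {(17, Eve), (18, Hal), (21, Vic), (22, Kim), (25, Ned), (28, Uma), (30, Hal), (35, Xia), (40, Lee)} → {(17, Eve), (18, Hal), (21, Vic), (22, Kim), (25, Ned), (28, Uma), (30, Hal), (35, Xia), (37, Dee), (40, Lee)}
π[room]: project onto (room) → {17, 18, 21, 22, 25, 28, 30, 35, 37, 40}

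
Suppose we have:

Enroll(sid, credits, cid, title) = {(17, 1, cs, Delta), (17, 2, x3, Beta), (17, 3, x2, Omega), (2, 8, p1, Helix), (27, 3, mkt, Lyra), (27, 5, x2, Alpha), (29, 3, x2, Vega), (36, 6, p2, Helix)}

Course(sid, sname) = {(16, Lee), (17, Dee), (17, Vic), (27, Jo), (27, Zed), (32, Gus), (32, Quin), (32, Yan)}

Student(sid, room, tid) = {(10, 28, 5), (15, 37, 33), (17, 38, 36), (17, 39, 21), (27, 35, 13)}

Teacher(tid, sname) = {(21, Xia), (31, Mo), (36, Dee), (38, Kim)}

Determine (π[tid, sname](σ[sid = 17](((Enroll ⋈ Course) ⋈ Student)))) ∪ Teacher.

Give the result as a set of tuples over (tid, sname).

{(21, Dee), (21, Vic), (21, Xia), (31, Mo), (36, Dee), (36, Vic), (38, Kim)}

Joining Enroll and Course on sid yields {(17, 1, cs, Delta, Dee), (17, 1, cs, Delta, Vic), (17, 2, x3, Beta, Dee), (17, 2, x3, Beta, Vic), (17, 3, x2, Omega, Dee), (17, 3, x2, Omega, Vic), (27, 3, mkt, Lyra, Jo), (27, 3, mkt, Lyra, Zed), (27, 5, x2, Alpha, Jo), (27, 5, x2, Alpha, Zed)}.
Joining (Enroll ⋈ Course) and Student on sid yields {(17, 1, cs, Delta, Dee, 38, 36), (17, 1, cs, Delta, Dee, 39, 21), (17, 1, cs, Delta, Vic, 38, 36), (17, 1, cs, Delta, Vic, 39, 21), (17, 2, x3, Beta, Dee, 38, 36), (17, 2, x3, Beta, Dee, 39, 21), (17, 2, x3, Beta, Vic, 38, 36), (17, 2, x3, Beta, Vic, 39, 21), (17, 3, x2, Omega, Dee, 38, 36), (17, 3, x2, Omega, Dee, 39, 21), (17, 3, x2, Omega, Vic, 38, 36), (17, 3, x2, Omega, Vic, 39, 21), (27, 3, mkt, Lyra, Jo, 35, 13), (27, 3, mkt, Lyra, Zed, 35, 13), (27, 5, x2, Alpha, Jo, 35, 13), (27, 5, x2, Alpha, Zed, 35, 13)}.
Apply σ_{sid = 17}; surviving tuples: {(17, 1, cs, Delta, Dee, 38, 36), (17, 1, cs, Delta, Dee, 39, 21), (17, 1, cs, Delta, Vic, 38, 36), (17, 1, cs, Delta, Vic, 39, 21), (17, 2, x3, Beta, Dee, 38, 36), (17, 2, x3, Beta, Dee, 39, 21), (17, 2, x3, Beta, Vic, 38, 36), (17, 2, x3, Beta, Vic, 39, 21), (17, 3, x2, Omega, Dee, 38, 36), (17, 3, x2, Omega, Dee, 39, 21), (17, 3, x2, Omega, Vic, 38, 36), (17, 3, x2, Omega, Vic, 39, 21)}
π_{tid, sname} gives {(21, Dee), (21, Vic), (36, Dee), (36, Vic)} (8 duplicate(s) eliminated).
Union: {(21, Dee), (21, Vic), (36, Dee), (36, Vic)} with {(21, Xia), (31, Mo), (36, Dee), (38, Kim)} → {(21, Dee), (21, Vic), (21, Xia), (31, Mo), (36, Dee), (36, Vic), (38, Kim)}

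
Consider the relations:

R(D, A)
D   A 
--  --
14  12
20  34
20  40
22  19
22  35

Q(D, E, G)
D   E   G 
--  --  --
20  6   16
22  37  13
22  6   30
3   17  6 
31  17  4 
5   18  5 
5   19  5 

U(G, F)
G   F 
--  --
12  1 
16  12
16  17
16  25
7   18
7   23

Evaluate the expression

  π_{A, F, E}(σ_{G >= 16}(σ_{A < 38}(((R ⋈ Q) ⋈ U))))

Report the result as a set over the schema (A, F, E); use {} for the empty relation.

Joining R and Q on D yields {(20, 34, 6, 16), (20, 40, 6, 16), (22, 19, 37, 13), (22, 19, 6, 30), (22, 35, 37, 13), (22, 35, 6, 30)}.
Joining (R ⋈ Q) and U on G yields {(20, 34, 6, 16, 12), (20, 34, 6, 16, 17), (20, 34, 6, 16, 25), (20, 40, 6, 16, 12), (20, 40, 6, 16, 17), (20, 40, 6, 16, 25)}.
Filtering on A < 38 leaves {(20, 34, 6, 16, 12), (20, 34, 6, 16, 17), (20, 34, 6, 16, 25)}.
Filtering on G >= 16 leaves {(20, 34, 6, 16, 12), (20, 34, 6, 16, 17), (20, 34, 6, 16, 25)}.
π_{A, F, E} gives {(34, 12, 6), (34, 17, 6), (34, 25, 6)}.

{(34, 12, 6), (34, 17, 6), (34, 25, 6)}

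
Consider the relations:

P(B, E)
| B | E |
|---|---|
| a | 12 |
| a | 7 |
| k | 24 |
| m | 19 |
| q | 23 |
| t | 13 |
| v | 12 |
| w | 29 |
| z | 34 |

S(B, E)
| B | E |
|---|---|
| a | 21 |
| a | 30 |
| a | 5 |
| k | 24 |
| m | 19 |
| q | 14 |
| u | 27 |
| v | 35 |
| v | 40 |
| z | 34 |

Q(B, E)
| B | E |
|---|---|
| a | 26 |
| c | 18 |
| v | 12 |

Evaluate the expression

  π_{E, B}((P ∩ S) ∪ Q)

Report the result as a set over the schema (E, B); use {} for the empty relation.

Intersection: {(a, 12), (a, 7), (k, 24), (m, 19), (q, 23), (t, 13), (v, 12), (w, 29), (z, 34)} with {(a, 21), (a, 30), (a, 5), (k, 24), (m, 19), (q, 14), (u, 27), (v, 35), (v, 40), (z, 34)} → {(k, 24), (m, 19), (z, 34)}
Union: {(k, 24), (m, 19), (z, 34)} with {(a, 26), (c, 18), (v, 12)} → {(a, 26), (c, 18), (k, 24), (m, 19), (v, 12), (z, 34)}
Projecting to E, B: {(12, v), (18, c), (19, m), (24, k), (26, a), (34, z)}

{(12, v), (18, c), (19, m), (24, k), (26, a), (34, z)}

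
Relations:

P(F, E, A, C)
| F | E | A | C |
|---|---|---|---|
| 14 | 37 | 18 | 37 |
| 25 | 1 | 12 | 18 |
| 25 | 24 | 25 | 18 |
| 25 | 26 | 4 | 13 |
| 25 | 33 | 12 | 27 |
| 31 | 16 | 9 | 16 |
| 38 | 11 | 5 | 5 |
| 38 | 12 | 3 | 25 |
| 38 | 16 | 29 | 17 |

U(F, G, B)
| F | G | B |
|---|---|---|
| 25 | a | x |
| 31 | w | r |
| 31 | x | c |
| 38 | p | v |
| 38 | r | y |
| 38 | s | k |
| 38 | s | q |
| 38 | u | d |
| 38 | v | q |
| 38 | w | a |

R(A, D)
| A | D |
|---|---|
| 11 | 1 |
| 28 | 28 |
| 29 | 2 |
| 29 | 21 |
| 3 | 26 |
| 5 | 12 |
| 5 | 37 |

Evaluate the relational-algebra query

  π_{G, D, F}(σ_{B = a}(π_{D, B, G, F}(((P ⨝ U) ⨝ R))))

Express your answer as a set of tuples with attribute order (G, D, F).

Natural join on F: {(25, 1, 12, 18, a, x), (25, 24, 25, 18, a, x), (25, 26, 4, 13, a, x), (25, 33, 12, 27, a, x), (31, 16, 9, 16, w, r), (31, 16, 9, 16, x, c), (38, 11, 5, 5, p, v), (38, 11, 5, 5, r, y), (38, 11, 5, 5, s, k), (38, 11, 5, 5, s, q), (38, 11, 5, 5, u, d), (38, 11, 5, 5, v, q), (38, 11, 5, 5, w, a), (38, 12, 3, 25, p, v), (38, 12, 3, 25, r, y), (38, 12, 3, 25, s, k), (38, 12, 3, 25, s, q), (38, 12, 3, 25, u, d), (38, 12, 3, 25, v, q), (38, 12, 3, 25, w, a), (38, 16, 29, 17, p, v), (38, 16, 29, 17, r, y), (38, 16, 29, 17, s, k), (38, 16, 29, 17, s, q), (38, 16, 29, 17, u, d), (38, 16, 29, 17, v, q), (38, 16, 29, 17, w, a)}
Natural join on A: {(38, 11, 5, 5, p, v, 12), (38, 11, 5, 5, p, v, 37), (38, 11, 5, 5, r, y, 12), (38, 11, 5, 5, r, y, 37), (38, 11, 5, 5, s, k, 12), (38, 11, 5, 5, s, k, 37), (38, 11, 5, 5, s, q, 12), (38, 11, 5, 5, s, q, 37), (38, 11, 5, 5, u, d, 12), (38, 11, 5, 5, u, d, 37), (38, 11, 5, 5, v, q, 12), (38, 11, 5, 5, v, q, 37), (38, 11, 5, 5, w, a, 12), (38, 11, 5, 5, w, a, 37), (38, 12, 3, 25, p, v, 26), (38, 12, 3, 25, r, y, 26), (38, 12, 3, 25, s, k, 26), (38, 12, 3, 25, s, q, 26), (38, 12, 3, 25, u, d, 26), (38, 12, 3, 25, v, q, 26), (38, 12, 3, 25, w, a, 26), (38, 16, 29, 17, p, v, 2), (38, 16, 29, 17, p, v, 21), (38, 16, 29, 17, r, y, 2), (38, 16, 29, 17, r, y, 21), (38, 16, 29, 17, s, k, 2), (38, 16, 29, 17, s, k, 21), (38, 16, 29, 17, s, q, 2), (38, 16, 29, 17, s, q, 21), (38, 16, 29, 17, u, d, 2), (38, 16, 29, 17, u, d, 21), (38, 16, 29, 17, v, q, 2), (38, 16, 29, 17, v, q, 21), (38, 16, 29, 17, w, a, 2), (38, 16, 29, 17, w, a, 21)}
π[D, B, G, F]: project onto (D, B, G, F) → {(12, a, w, 38), (12, d, u, 38), (12, k, s, 38), (12, q, s, 38), (12, q, v, 38), (12, v, p, 38), (12, y, r, 38), (2, a, w, 38), (2, d, u, 38), (2, k, s, 38), (2, q, s, 38), (2, q, v, 38), (2, v, p, 38), (2, y, r, 38), (21, a, w, 38), (21, d, u, 38), (21, k, s, 38), (21, q, s, 38), (21, q, v, 38), (21, v, p, 38), (21, y, r, 38), (26, a, w, 38), (26, d, u, 38), (26, k, s, 38), (26, q, s, 38), (26, q, v, 38), (26, v, p, 38), (26, y, r, 38), (37, a, w, 38), (37, d, u, 38), (37, k, s, 38), (37, q, s, 38), (37, q, v, 38), (37, v, p, 38), (37, y, r, 38)}
Filtering on B = a leaves {(12, a, w, 38), (2, a, w, 38), (21, a, w, 38), (26, a, w, 38), (37, a, w, 38)}.
π[G, D, F]: project onto (G, D, F) → {(w, 12, 38), (w, 2, 38), (w, 21, 38), (w, 26, 38), (w, 37, 38)}

{(w, 12, 38), (w, 2, 38), (w, 21, 38), (w, 26, 38), (w, 37, 38)}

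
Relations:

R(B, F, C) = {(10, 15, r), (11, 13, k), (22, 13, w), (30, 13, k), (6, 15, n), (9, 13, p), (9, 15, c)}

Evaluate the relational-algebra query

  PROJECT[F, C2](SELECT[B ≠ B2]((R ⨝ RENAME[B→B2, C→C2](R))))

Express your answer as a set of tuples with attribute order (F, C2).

ρ[B→B2, C→C2]: schema becomes (B2, F, C2); tuples unchanged.
Natural join on F: {(10, 15, r, 10, r), (10, 15, r, 6, n), (10, 15, r, 9, c), (11, 13, k, 11, k), (11, 13, k, 22, w), (11, 13, k, 30, k), (11, 13, k, 9, p), (22, 13, w, 11, k), (22, 13, w, 22, w), (22, 13, w, 30, k), (22, 13, w, 9, p), (30, 13, k, 11, k), (30, 13, k, 22, w), (30, 13, k, 30, k), (30, 13, k, 9, p), (6, 15, n, 10, r), (6, 15, n, 6, n), (6, 15, n, 9, c), (9, 13, p, 11, k), (9, 13, p, 22, w), (9, 13, p, 30, k), (9, 13, p, 9, p), (9, 15, c, 10, r), (9, 15, c, 6, n), (9, 15, c, 9, c)}
σ[B ≠ B2]: keep tuples satisfying B ≠ B2 → {(10, 15, r, 6, n), (10, 15, r, 9, c), (11, 13, k, 22, w), (11, 13, k, 30, k), (11, 13, k, 9, p), (22, 13, w, 11, k), (22, 13, w, 30, k), (22, 13, w, 9, p), (30, 13, k, 11, k), (30, 13, k, 22, w), (30, 13, k, 9, p), (6, 15, n, 10, r), (6, 15, n, 9, c), (9, 13, p, 11, k), (9, 13, p, 22, w), (9, 13, p, 30, k), (9, 15, c, 10, r), (9, 15, c, 6, n)}
π[F, C2]: project onto (F, C2) (12 duplicate(s) eliminated) → {(13, k), (13, p), (13, w), (15, c), (15, n), (15, r)}

{(13, k), (13, p), (13, w), (15, c), (15, n), (15, r)}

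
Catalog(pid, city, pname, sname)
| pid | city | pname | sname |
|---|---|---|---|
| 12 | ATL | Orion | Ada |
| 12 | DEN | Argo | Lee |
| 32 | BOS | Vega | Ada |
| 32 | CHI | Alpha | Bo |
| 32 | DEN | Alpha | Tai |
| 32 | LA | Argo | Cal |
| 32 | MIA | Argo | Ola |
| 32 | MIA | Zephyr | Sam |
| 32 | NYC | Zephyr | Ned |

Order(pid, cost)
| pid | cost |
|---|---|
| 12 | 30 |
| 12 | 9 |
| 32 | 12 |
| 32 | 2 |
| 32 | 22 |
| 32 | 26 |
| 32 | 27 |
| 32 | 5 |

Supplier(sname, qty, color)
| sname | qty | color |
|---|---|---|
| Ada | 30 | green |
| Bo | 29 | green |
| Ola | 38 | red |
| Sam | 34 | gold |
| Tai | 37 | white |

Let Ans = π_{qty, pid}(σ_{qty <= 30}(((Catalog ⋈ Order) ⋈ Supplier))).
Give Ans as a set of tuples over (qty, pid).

{(29, 32), (30, 12), (30, 32)}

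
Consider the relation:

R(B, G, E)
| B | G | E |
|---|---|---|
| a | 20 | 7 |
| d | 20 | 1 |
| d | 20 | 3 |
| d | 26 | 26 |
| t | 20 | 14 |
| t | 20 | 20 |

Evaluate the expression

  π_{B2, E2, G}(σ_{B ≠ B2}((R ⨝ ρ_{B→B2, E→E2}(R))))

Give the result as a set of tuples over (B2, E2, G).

{(a, 7, 20), (d, 1, 20), (d, 3, 20), (t, 14, 20), (t, 20, 20)}

ρ[B→B2, E→E2]: schema becomes (B2, G, E2); tuples unchanged.
Joining R and ρ_{B→B2, E→E2}(R) on G yields {(a, 20, 7, a, 7), (a, 20, 7, d, 1), (a, 20, 7, d, 3), (a, 20, 7, t, 14), (a, 20, 7, t, 20), (d, 20, 1, a, 7), (d, 20, 1, d, 1), (d, 20, 1, d, 3), (d, 20, 1, t, 14), (d, 20, 1, t, 20), (d, 20, 3, a, 7), (d, 20, 3, d, 1), (d, 20, 3, d, 3), (d, 20, 3, t, 14), (d, 20, 3, t, 20), (d, 26, 26, d, 26), (t, 20, 14, a, 7), (t, 20, 14, d, 1), (t, 20, 14, d, 3), (t, 20, 14, t, 14), (t, 20, 14, t, 20), (t, 20, 20, a, 7), (t, 20, 20, d, 1), (t, 20, 20, d, 3), (t, 20, 20, t, 14), (t, 20, 20, t, 20)}.
Filtering on B ≠ B2 leaves {(a, 20, 7, d, 1), (a, 20, 7, d, 3), (a, 20, 7, t, 14), (a, 20, 7, t, 20), (d, 20, 1, a, 7), (d, 20, 1, t, 14), (d, 20, 1, t, 20), (d, 20, 3, a, 7), (d, 20, 3, t, 14), (d, 20, 3, t, 20), (t, 20, 14, a, 7), (t, 20, 14, d, 1), (t, 20, 14, d, 3), (t, 20, 20, a, 7), (t, 20, 20, d, 1), (t, 20, 20, d, 3)}.
Projecting to B2, E2, G (11 duplicate(s) eliminated): {(a, 7, 20), (d, 1, 20), (d, 3, 20), (t, 14, 20), (t, 20, 20)}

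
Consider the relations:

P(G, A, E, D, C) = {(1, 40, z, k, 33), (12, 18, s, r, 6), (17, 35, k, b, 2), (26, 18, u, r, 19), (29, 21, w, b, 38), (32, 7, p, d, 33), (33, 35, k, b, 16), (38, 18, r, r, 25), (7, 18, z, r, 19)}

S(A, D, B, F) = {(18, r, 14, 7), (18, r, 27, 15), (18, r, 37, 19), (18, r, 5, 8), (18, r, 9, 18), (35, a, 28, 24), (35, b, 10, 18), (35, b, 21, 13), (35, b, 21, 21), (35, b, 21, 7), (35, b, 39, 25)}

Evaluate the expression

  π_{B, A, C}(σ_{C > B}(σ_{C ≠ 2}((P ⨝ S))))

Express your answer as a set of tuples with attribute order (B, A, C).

{(10, 35, 16), (14, 18, 19), (14, 18, 25), (5, 18, 19), (5, 18, 25), (5, 18, 6), (9, 18, 19), (9, 18, 25)}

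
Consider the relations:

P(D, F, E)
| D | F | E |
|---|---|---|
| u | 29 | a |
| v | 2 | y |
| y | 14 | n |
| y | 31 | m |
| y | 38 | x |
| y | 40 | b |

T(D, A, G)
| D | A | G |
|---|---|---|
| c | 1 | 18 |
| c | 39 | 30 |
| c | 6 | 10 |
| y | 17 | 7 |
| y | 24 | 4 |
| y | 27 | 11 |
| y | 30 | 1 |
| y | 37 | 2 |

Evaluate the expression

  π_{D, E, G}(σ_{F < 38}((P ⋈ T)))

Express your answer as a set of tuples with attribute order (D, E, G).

{(y, m, 1), (y, m, 11), (y, m, 2), (y, m, 4), (y, m, 7), (y, n, 1), (y, n, 11), (y, n, 2), (y, n, 4), (y, n, 7)}

Natural join on D: {(y, 14, n, 17, 7), (y, 14, n, 24, 4), (y, 14, n, 27, 11), (y, 14, n, 30, 1), (y, 14, n, 37, 2), (y, 31, m, 17, 7), (y, 31, m, 24, 4), (y, 31, m, 27, 11), (y, 31, m, 30, 1), (y, 31, m, 37, 2), (y, 38, x, 17, 7), (y, 38, x, 24, 4), (y, 38, x, 27, 11), (y, 38, x, 30, 1), (y, 38, x, 37, 2), (y, 40, b, 17, 7), (y, 40, b, 24, 4), (y, 40, b, 27, 11), (y, 40, b, 30, 1), (y, 40, b, 37, 2)}
σ[F < 38]: keep tuples satisfying F < 38 → {(y, 14, n, 17, 7), (y, 14, n, 24, 4), (y, 14, n, 27, 11), (y, 14, n, 30, 1), (y, 14, n, 37, 2), (y, 31, m, 17, 7), (y, 31, m, 24, 4), (y, 31, m, 27, 11), (y, 31, m, 30, 1), (y, 31, m, 37, 2)}
Projecting to D, E, G: {(y, m, 1), (y, m, 11), (y, m, 2), (y, m, 4), (y, m, 7), (y, n, 1), (y, n, 11), (y, n, 2), (y, n, 4), (y, n, 7)}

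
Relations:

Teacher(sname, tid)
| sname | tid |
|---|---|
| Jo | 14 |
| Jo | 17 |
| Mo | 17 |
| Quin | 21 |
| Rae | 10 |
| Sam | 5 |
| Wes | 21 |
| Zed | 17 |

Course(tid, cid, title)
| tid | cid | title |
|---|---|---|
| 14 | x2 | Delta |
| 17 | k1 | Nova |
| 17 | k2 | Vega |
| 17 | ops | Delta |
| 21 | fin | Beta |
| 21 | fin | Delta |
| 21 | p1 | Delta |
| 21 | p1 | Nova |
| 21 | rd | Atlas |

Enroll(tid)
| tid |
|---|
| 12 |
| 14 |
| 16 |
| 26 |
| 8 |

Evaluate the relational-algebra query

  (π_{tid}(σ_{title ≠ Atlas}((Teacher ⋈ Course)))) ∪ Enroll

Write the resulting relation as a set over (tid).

{12, 14, 16, 17, 21, 26, 8}

Joining Teacher and Course on tid yields {(Jo, 14, x2, Delta), (Jo, 17, k1, Nova), (Jo, 17, k2, Vega), (Jo, 17, ops, Delta), (Mo, 17, k1, Nova), (Mo, 17, k2, Vega), (Mo, 17, ops, Delta), (Quin, 21, fin, Beta), (Quin, 21, fin, Delta), (Quin, 21, p1, Delta), (Quin, 21, p1, Nova), (Quin, 21, rd, Atlas), (Wes, 21, fin, Beta), (Wes, 21, fin, Delta), (Wes, 21, p1, Delta), (Wes, 21, p1, Nova), (Wes, 21, rd, Atlas), (Zed, 17, k1, Nova), (Zed, 17, k2, Vega), (Zed, 17, ops, Delta)}.
Selection title ≠ Atlas: {(Jo, 14, x2, Delta), (Jo, 17, k1, Nova), (Jo, 17, k2, Vega), (Jo, 17, ops, Delta), (Mo, 17, k1, Nova), (Mo, 17, k2, Vega), (Mo, 17, ops, Delta), (Quin, 21, fin, Beta), (Quin, 21, fin, Delta), (Quin, 21, p1, Delta), (Quin, 21, p1, Nova), (Wes, 21, fin, Beta), (Wes, 21, fin, Delta), (Wes, 21, p1, Delta), (Wes, 21, p1, Nova), (Zed, 17, k1, Nova), (Zed, 17, k2, Vega), (Zed, 17, ops, Delta)}
π[tid]: project onto (tid) (15 duplicate(s) eliminated) → {14, 17, 21}
Taking the union: {12, 14, 16, 17, 21, 26, 8}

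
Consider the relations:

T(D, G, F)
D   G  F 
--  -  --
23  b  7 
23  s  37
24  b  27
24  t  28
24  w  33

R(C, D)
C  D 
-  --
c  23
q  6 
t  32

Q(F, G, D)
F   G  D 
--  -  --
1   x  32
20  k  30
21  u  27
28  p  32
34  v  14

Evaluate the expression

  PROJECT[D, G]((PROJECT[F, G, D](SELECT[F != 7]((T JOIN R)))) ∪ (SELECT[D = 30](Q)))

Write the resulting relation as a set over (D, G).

T ⋈ R (natural join on D): {(23, b, 7, c), (23, s, 37, c)}
σ[F != 7]: keep tuples satisfying F != 7 → {(23, s, 37, c)}
π_{F, G, D} gives {(37, s, 23)}.
σ[D = 30]: keep tuples satisfying D = 30 → {(20, k, 30)}
Taking the union: {(20, k, 30), (37, s, 23)}
π_{D, G} gives {(23, s), (30, k)}.

{(23, s), (30, k)}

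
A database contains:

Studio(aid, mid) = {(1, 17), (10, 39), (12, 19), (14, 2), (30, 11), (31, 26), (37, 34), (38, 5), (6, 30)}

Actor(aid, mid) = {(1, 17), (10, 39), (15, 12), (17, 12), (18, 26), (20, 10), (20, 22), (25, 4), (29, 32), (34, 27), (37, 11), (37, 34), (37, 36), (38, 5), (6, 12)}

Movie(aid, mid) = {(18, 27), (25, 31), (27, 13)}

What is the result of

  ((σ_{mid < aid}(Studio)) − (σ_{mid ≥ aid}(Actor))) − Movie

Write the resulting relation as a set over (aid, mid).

{(14, 2), (30, 11), (31, 26), (37, 34), (38, 5)}

Selection mid < aid: {(14, 2), (30, 11), (31, 26), (37, 34), (38, 5)}
Selection mid ≥ aid: {(1, 17), (10, 39), (18, 26), (20, 22), (29, 32), (6, 12)}
Difference: {(14, 2), (30, 11), (31, 26), (37, 34), (38, 5)} with {(1, 17), (10, 39), (18, 26), (20, 22), (29, 32), (6, 12)} → {(14, 2), (30, 11), (31, 26), (37, 34), (38, 5)}
Difference: {(14, 2), (30, 11), (31, 26), (37, 34), (38, 5)} with {(18, 27), (25, 31), (27, 13)} → {(14, 2), (30, 11), (31, 26), (37, 34), (38, 5)}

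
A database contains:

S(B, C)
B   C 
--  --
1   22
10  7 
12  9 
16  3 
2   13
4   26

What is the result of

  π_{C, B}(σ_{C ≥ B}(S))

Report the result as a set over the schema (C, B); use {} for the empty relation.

{(13, 2), (22, 1), (26, 4)}

Selection C ≥ B: {(1, 22), (2, 13), (4, 26)}
π_{C, B} gives {(13, 2), (22, 1), (26, 4)}.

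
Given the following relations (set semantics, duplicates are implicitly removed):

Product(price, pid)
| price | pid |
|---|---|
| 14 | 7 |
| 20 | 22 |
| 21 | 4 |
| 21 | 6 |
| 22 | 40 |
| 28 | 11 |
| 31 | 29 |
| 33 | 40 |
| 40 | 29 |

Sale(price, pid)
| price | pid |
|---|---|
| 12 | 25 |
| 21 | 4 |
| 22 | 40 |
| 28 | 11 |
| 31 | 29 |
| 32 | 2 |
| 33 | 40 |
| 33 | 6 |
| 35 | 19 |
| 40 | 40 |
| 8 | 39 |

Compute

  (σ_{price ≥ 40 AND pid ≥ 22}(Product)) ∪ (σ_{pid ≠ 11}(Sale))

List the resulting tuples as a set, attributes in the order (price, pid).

{(12, 25), (21, 4), (22, 40), (31, 29), (32, 2), (33, 40), (33, 6), (35, 19), (40, 29), (40, 40), (8, 39)}

Selection price ≥ 40 AND pid ≥ 22: {(40, 29)}
Selection pid ≠ 11: {(12, 25), (21, 4), (22, 40), (31, 29), (32, 2), (33, 40), (33, 6), (35, 19), (40, 40), (8, 39)}
Taking the union: {(12, 25), (21, 4), (22, 40), (31, 29), (32, 2), (33, 40), (33, 6), (35, 19), (40, 29), (40, 40), (8, 39)}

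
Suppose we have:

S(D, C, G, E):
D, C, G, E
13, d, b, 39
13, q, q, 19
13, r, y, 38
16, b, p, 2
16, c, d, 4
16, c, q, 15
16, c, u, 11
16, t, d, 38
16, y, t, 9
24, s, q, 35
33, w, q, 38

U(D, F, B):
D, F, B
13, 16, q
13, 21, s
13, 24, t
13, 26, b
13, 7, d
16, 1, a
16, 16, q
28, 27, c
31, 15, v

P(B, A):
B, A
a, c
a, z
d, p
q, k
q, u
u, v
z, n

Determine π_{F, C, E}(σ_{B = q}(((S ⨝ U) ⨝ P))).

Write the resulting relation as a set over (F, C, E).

{(16, b, 2), (16, c, 11), (16, c, 15), (16, c, 4), (16, d, 39), (16, q, 19), (16, r, 38), (16, t, 38), (16, y, 9)}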